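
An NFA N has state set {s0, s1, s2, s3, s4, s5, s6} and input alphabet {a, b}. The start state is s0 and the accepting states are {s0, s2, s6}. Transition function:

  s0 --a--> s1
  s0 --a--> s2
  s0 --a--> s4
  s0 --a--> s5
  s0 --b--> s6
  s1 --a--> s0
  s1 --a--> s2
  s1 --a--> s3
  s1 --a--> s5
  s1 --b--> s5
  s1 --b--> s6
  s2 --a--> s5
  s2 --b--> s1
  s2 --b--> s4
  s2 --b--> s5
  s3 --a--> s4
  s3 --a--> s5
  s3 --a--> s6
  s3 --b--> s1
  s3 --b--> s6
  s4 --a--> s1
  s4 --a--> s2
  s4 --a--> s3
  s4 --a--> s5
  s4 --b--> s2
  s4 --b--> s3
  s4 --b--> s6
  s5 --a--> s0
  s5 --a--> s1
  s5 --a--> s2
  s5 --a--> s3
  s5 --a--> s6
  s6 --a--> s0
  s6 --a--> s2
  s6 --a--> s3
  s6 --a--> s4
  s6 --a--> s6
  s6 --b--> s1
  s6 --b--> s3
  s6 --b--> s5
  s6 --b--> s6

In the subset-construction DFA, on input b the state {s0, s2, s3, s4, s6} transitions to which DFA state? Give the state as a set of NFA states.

{s1, s2, s3, s4, s5, s6}

δ(s0,b) = {s6}; δ(s2,b) = {s1, s4, s5}; δ(s3,b) = {s1, s6}; δ(s4,b) = {s2, s3, s6}; δ(s6,b) = {s1, s3, s5, s6}.
Union: {s1, s2, s3, s4, s5, s6}.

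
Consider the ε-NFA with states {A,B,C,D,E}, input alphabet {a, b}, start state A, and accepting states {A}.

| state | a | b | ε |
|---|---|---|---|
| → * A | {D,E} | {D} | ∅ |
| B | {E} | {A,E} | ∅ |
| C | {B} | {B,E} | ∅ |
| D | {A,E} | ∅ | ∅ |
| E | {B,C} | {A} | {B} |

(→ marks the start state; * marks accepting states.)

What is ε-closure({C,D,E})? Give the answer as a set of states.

{B,C,D,E}

Begin with {C,D,E}.
E →ε {B}; add B.
ε-closure = {B,C,D,E}.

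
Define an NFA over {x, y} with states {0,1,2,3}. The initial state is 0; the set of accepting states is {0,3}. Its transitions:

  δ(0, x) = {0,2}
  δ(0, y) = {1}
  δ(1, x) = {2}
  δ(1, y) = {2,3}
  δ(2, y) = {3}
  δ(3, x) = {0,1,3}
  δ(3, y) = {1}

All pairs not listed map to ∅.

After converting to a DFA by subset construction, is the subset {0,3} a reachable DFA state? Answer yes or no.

no

Start state of the DFA: {0}.
{0} --x--> {0,2}  [new]
{0} --y--> {1}  [new]
{0,2} --x--> {0,2}  [seen]
{0,2} --y--> {1,3}  [new]
{1} --x--> {2}  [new]
{1} --y--> {2,3}  [new]
{1,3} --x--> {0,1,2,3}  [new]
{1,3} --y--> {1,2,3}  [new]
{2} --x--> ∅  [new]
{2} --y--> {3}  [new]
{2,3} --x--> {0,1,3}  [new]
{2,3} --y--> {1,3}  [seen]
{0,1,2,3} --x--> {0,1,2,3}  [seen]
{0,1,2,3} --y--> {1,2,3}  [seen]
{1,2,3} --x--> {0,1,2,3}  [seen]
{1,2,3} --y--> {1,2,3}  [seen]
∅ --x--> ∅  [seen]
∅ --y--> ∅  [seen]
{3} --x--> {0,1,3}  [seen]
{3} --y--> {1}  [seen]
{0,1,3} --x--> {0,1,2,3}  [seen]
{0,1,3} --y--> {1,2,3}  [seen]
Reachable DFA states: {0}, {0,2}, {1}, {1,3}, {2}, {2,3}, {0,1,2,3}, {1,2,3}, ∅, {3}, {0,1,3}.
{0,3} is not among them.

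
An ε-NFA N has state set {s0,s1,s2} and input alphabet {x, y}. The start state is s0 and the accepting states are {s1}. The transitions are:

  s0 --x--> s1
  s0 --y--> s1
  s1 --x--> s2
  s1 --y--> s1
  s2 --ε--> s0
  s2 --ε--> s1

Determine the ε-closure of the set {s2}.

Begin with {s2}.
s2 →ε {s0,s1}; add s0, s1.
ε-closure = {s0,s1,s2}.

{s0,s1,s2}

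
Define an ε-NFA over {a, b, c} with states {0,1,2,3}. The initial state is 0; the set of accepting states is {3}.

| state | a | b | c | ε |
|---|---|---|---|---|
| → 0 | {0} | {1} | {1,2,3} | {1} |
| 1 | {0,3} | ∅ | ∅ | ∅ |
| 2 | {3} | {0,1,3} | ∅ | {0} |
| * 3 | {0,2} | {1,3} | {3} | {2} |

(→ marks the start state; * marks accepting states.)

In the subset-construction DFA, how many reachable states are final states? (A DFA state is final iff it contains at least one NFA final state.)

1

Start state of the DFA: {0,1} (ε-closure of the NFA start).
{0,1} --a--> {0,1,2,3}  [new]
{0,1} --b--> {1}  [new]
{0,1} --c--> {0,1,2,3}  [seen]
{0,1,2,3} --a--> {0,1,2,3}  [seen]
{0,1,2,3} --b--> {0,1,2,3}  [seen]
{0,1,2,3} --c--> {0,1,2,3}  [seen]
{1} --a--> {0,1,2,3}  [seen]
{1} --b--> ∅  [new]
{1} --c--> ∅  [seen]
∅ --a--> ∅  [seen]
∅ --b--> ∅  [seen]
∅ --c--> ∅  [seen]
Reachable DFA states: {0,1}, {0,1,2,3}, {1}, ∅.
Accepting DFA states (contain an NFA accepting state): {0,1,2,3}.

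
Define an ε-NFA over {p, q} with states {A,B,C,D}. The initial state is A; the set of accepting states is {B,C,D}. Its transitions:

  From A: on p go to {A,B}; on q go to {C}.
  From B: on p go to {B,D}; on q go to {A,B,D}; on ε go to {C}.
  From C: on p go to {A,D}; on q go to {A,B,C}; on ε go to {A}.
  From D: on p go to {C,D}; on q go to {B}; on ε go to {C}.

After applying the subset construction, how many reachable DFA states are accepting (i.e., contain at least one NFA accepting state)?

3

Start state of the DFA: {A} (ε-closure of the NFA start).
{A} --p--> {A,B,C}  [new]
{A} --q--> {A,C}  [new]
{A,B,C} --p--> {A,B,C,D}  [new]
{A,B,C} --q--> {A,B,C,D}  [seen]
{A,C} --p--> {A,B,C,D}  [seen]
{A,C} --q--> {A,B,C}  [seen]
{A,B,C,D} --p--> {A,B,C,D}  [seen]
{A,B,C,D} --q--> {A,B,C,D}  [seen]
Reachable DFA states: {A}, {A,B,C}, {A,C}, {A,B,C,D}.
Accepting DFA states (contain an NFA accepting state): {A,B,C}, {A,C}, {A,B,C,D}.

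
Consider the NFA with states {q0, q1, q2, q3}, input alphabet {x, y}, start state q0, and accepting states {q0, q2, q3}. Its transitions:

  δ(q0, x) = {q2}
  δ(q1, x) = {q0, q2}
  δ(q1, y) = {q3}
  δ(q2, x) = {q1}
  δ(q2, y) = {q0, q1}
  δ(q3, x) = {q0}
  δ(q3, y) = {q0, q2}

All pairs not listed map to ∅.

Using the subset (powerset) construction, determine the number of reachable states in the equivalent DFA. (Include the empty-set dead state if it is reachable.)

11

Start state of the DFA: {q0}.
{q0} --x--> {q2}  [new]
{q0} --y--> ∅  [new]
{q2} --x--> {q1}  [new]
{q2} --y--> {q0, q1}  [new]
∅ --x--> ∅  [seen]
∅ --y--> ∅  [seen]
{q1} --x--> {q0, q2}  [new]
{q1} --y--> {q3}  [new]
{q0, q1} --x--> {q0, q2}  [seen]
{q0, q1} --y--> {q3}  [seen]
{q0, q2} --x--> {q1, q2}  [new]
{q0, q2} --y--> {q0, q1}  [seen]
{q3} --x--> {q0}  [seen]
{q3} --y--> {q0, q2}  [seen]
{q1, q2} --x--> {q0, q1, q2}  [new]
{q1, q2} --y--> {q0, q1, q3}  [new]
{q0, q1, q2} --x--> {q0, q1, q2}  [seen]
{q0, q1, q2} --y--> {q0, q1, q3}  [seen]
{q0, q1, q3} --x--> {q0, q2}  [seen]
{q0, q1, q3} --y--> {q0, q2, q3}  [new]
{q0, q2, q3} --x--> {q0, q1, q2}  [seen]
{q0, q2, q3} --y--> {q0, q1, q2}  [seen]
Reachable DFA states: {q0}, {q2}, ∅, {q1}, {q0, q1}, {q0, q2}, {q3}, {q1, q2}, {q0, q1, q2}, {q0, q1, q3}, {q0, q2, q3}.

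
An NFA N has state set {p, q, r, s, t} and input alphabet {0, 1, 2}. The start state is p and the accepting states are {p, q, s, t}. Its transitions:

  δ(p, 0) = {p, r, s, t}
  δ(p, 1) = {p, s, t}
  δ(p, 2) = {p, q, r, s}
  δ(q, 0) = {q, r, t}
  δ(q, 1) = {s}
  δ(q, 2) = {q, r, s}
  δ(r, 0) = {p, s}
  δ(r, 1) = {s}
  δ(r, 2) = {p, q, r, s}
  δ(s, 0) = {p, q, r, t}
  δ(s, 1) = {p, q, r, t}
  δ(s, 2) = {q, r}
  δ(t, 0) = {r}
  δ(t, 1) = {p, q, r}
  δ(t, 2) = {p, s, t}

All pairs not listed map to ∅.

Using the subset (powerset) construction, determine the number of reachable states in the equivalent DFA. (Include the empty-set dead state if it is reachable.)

Start state of the DFA: {p}.
{p} --0--> {p, r, s, t}  [new]
{p} --1--> {p, s, t}  [new]
{p} --2--> {p, q, r, s}  [new]
{p, r, s, t} --0--> {p, q, r, s, t}  [new]
{p, r, s, t} --1--> {p, q, r, s, t}  [seen]
{p, r, s, t} --2--> {p, q, r, s, t}  [seen]
{p, s, t} --0--> {p, q, r, s, t}  [seen]
{p, s, t} --1--> {p, q, r, s, t}  [seen]
{p, s, t} --2--> {p, q, r, s, t}  [seen]
{p, q, r, s} --0--> {p, q, r, s, t}  [seen]
{p, q, r, s} --1--> {p, q, r, s, t}  [seen]
{p, q, r, s} --2--> {p, q, r, s}  [seen]
{p, q, r, s, t} --0--> {p, q, r, s, t}  [seen]
{p, q, r, s, t} --1--> {p, q, r, s, t}  [seen]
{p, q, r, s, t} --2--> {p, q, r, s, t}  [seen]
Reachable DFA states: {p}, {p, r, s, t}, {p, s, t}, {p, q, r, s}, {p, q, r, s, t}.

5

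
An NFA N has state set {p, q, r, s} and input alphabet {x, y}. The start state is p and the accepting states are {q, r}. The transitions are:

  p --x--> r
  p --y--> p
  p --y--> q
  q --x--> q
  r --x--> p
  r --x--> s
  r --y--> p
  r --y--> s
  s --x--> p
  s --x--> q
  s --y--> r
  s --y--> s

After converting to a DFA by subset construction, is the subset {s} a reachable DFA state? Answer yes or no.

Start state of the DFA: {p}.
{p} --x--> {r}  [new]
{p} --y--> {p, q}  [new]
{r} --x--> {p, s}  [new]
{r} --y--> {p, s}  [seen]
{p, q} --x--> {q, r}  [new]
{p, q} --y--> {p, q}  [seen]
{p, s} --x--> {p, q, r}  [new]
{p, s} --y--> {p, q, r, s}  [new]
{q, r} --x--> {p, q, s}  [new]
{q, r} --y--> {p, s}  [seen]
{p, q, r} --x--> {p, q, r, s}  [seen]
{p, q, r} --y--> {p, q, s}  [seen]
{p, q, r, s} --x--> {p, q, r, s}  [seen]
{p, q, r, s} --y--> {p, q, r, s}  [seen]
{p, q, s} --x--> {p, q, r}  [seen]
{p, q, s} --y--> {p, q, r, s}  [seen]
Reachable DFA states: {p}, {r}, {p, q}, {p, s}, {q, r}, {p, q, r}, {p, q, r, s}, {p, q, s}.
{s} is not among them.

no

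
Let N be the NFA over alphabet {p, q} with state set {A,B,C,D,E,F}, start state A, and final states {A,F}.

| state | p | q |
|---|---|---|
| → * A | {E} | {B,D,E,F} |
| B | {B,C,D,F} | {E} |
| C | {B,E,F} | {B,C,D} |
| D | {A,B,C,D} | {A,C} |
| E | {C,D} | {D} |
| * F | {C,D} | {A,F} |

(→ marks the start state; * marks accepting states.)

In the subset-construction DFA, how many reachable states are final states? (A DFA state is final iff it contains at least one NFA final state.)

Start state of the DFA: {A}.
{A} --p--> {E}  [new]
{A} --q--> {B,D,E,F}  [new]
{E} --p--> {C,D}  [new]
{E} --q--> {D}  [new]
{B,D,E,F} --p--> {A,B,C,D,F}  [new]
{B,D,E,F} --q--> {A,C,D,E,F}  [new]
{C,D} --p--> {A,B,C,D,E,F}  [new]
{C,D} --q--> {A,B,C,D}  [new]
{D} --p--> {A,B,C,D}  [seen]
{D} --q--> {A,C}  [new]
{A,B,C,D,F} --p--> {A,B,C,D,E,F}  [seen]
{A,B,C,D,F} --q--> {A,B,C,D,E,F}  [seen]
{A,C,D,E,F} --p--> {A,B,C,D,E,F}  [seen]
{A,C,D,E,F} --q--> {A,B,C,D,E,F}  [seen]
{A,B,C,D,E,F} --p--> {A,B,C,D,E,F}  [seen]
{A,B,C,D,E,F} --q--> {A,B,C,D,E,F}  [seen]
{A,B,C,D} --p--> {A,B,C,D,E,F}  [seen]
{A,B,C,D} --q--> {A,B,C,D,E,F}  [seen]
{A,C} --p--> {B,E,F}  [new]
{A,C} --q--> {B,C,D,E,F}  [new]
{B,E,F} --p--> {B,C,D,F}  [new]
{B,E,F} --q--> {A,D,E,F}  [new]
{B,C,D,E,F} --p--> {A,B,C,D,E,F}  [seen]
{B,C,D,E,F} --q--> {A,B,C,D,E,F}  [seen]
{B,C,D,F} --p--> {A,B,C,D,E,F}  [seen]
{B,C,D,F} --q--> {A,B,C,D,E,F}  [seen]
{A,D,E,F} --p--> {A,B,C,D,E}  [new]
{A,D,E,F} --q--> {A,B,C,D,E,F}  [seen]
{A,B,C,D,E} --p--> {A,B,C,D,E,F}  [seen]
{A,B,C,D,E} --q--> {A,B,C,D,E,F}  [seen]
Reachable DFA states: {A}, {E}, {B,D,E,F}, {C,D}, {D}, {A,B,C,D,F}, {A,C,D,E,F}, {A,B,C,D,E,F}, {A,B,C,D}, {A,C}, {B,E,F}, {B,C,D,E,F}, {B,C,D,F}, {A,D,E,F}, {A,B,C,D,E}.
Accepting DFA states (contain an NFA accepting state): {A}, {B,D,E,F}, {A,B,C,D,F}, {A,C,D,E,F}, {A,B,C,D,E,F}, {A,B,C,D}, {A,C}, {B,E,F}, {B,C,D,E,F}, {B,C,D,F}, {A,D,E,F}, {A,B,C,D,E}.

12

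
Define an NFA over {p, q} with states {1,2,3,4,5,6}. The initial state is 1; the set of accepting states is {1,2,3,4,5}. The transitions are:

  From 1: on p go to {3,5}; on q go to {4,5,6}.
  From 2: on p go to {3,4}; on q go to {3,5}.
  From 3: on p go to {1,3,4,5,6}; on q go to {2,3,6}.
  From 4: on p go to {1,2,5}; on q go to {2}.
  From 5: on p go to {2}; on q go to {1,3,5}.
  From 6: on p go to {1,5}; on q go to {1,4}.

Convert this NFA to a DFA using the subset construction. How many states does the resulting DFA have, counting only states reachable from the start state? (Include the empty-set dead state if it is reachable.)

9

Start state of the DFA: {1}.
{1} --p--> {3,5}  [new]
{1} --q--> {4,5,6}  [new]
{3,5} --p--> {1,2,3,4,5,6}  [new]
{3,5} --q--> {1,2,3,5,6}  [new]
{4,5,6} --p--> {1,2,5}  [new]
{4,5,6} --q--> {1,2,3,4,5}  [new]
{1,2,3,4,5,6} --p--> {1,2,3,4,5,6}  [seen]
{1,2,3,4,5,6} --q--> {1,2,3,4,5,6}  [seen]
{1,2,3,5,6} --p--> {1,2,3,4,5,6}  [seen]
{1,2,3,5,6} --q--> {1,2,3,4,5,6}  [seen]
{1,2,5} --p--> {2,3,4,5}  [new]
{1,2,5} --q--> {1,3,4,5,6}  [new]
{1,2,3,4,5} --p--> {1,2,3,4,5,6}  [seen]
{1,2,3,4,5} --q--> {1,2,3,4,5,6}  [seen]
{2,3,4,5} --p--> {1,2,3,4,5,6}  [seen]
{2,3,4,5} --q--> {1,2,3,5,6}  [seen]
{1,3,4,5,6} --p--> {1,2,3,4,5,6}  [seen]
{1,3,4,5,6} --q--> {1,2,3,4,5,6}  [seen]
Reachable DFA states: {1}, {3,5}, {4,5,6}, {1,2,3,4,5,6}, {1,2,3,5,6}, {1,2,5}, {1,2,3,4,5}, {2,3,4,5}, {1,3,4,5,6}.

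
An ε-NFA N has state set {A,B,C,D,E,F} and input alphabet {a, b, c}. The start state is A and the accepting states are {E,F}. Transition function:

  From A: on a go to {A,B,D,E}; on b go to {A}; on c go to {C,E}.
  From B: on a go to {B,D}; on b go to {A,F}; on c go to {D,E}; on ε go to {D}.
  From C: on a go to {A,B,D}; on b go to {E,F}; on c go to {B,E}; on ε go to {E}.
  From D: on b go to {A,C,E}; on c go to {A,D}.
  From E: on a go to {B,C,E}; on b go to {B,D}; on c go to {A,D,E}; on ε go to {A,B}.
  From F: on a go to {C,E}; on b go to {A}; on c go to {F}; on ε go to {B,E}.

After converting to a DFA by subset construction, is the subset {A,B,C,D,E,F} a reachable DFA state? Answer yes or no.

Start state of the DFA: {A} (ε-closure of the NFA start).
{A} --a--> {A,B,D,E}  [new]
{A} --b--> {A}  [seen]
{A} --c--> {A,B,C,D,E}  [new]
{A,B,D,E} --a--> {A,B,C,D,E}  [seen]
{A,B,D,E} --b--> {A,B,C,D,E,F}  [new]
{A,B,D,E} --c--> {A,B,C,D,E}  [seen]
{A,B,C,D,E} --a--> {A,B,C,D,E}  [seen]
{A,B,C,D,E} --b--> {A,B,C,D,E,F}  [seen]
{A,B,C,D,E} --c--> {A,B,C,D,E}  [seen]
{A,B,C,D,E,F} --a--> {A,B,C,D,E}  [seen]
{A,B,C,D,E,F} --b--> {A,B,C,D,E,F}  [seen]
{A,B,C,D,E,F} --c--> {A,B,C,D,E,F}  [seen]
Reachable DFA states: {A}, {A,B,D,E}, {A,B,C,D,E}, {A,B,C,D,E,F}.
{A,B,C,D,E,F} is among them.

yes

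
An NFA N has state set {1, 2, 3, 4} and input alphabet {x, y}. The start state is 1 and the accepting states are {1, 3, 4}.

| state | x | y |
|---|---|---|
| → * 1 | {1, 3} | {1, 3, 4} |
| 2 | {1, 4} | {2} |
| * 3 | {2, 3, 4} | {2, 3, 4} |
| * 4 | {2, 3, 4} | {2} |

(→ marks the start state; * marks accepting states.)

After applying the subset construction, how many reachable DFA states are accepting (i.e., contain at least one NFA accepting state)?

Start state of the DFA: {1}.
{1} --x--> {1, 3}  [new]
{1} --y--> {1, 3, 4}  [new]
{1, 3} --x--> {1, 2, 3, 4}  [new]
{1, 3} --y--> {1, 2, 3, 4}  [seen]
{1, 3, 4} --x--> {1, 2, 3, 4}  [seen]
{1, 3, 4} --y--> {1, 2, 3, 4}  [seen]
{1, 2, 3, 4} --x--> {1, 2, 3, 4}  [seen]
{1, 2, 3, 4} --y--> {1, 2, 3, 4}  [seen]
Reachable DFA states: {1}, {1, 3}, {1, 3, 4}, {1, 2, 3, 4}.
Accepting DFA states (contain an NFA accepting state): {1}, {1, 3}, {1, 3, 4}, {1, 2, 3, 4}.

4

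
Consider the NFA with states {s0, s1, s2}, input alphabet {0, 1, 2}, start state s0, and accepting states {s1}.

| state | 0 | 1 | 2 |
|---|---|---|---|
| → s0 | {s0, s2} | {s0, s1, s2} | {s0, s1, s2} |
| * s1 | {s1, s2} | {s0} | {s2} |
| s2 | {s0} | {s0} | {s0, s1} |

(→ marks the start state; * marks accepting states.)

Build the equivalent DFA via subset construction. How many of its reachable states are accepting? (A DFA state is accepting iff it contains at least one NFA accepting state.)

Start state of the DFA: {s0}.
{s0} --0--> {s0, s2}  [new]
{s0} --1--> {s0, s1, s2}  [new]
{s0} --2--> {s0, s1, s2}  [seen]
{s0, s2} --0--> {s0, s2}  [seen]
{s0, s2} --1--> {s0, s1, s2}  [seen]
{s0, s2} --2--> {s0, s1, s2}  [seen]
{s0, s1, s2} --0--> {s0, s1, s2}  [seen]
{s0, s1, s2} --1--> {s0, s1, s2}  [seen]
{s0, s1, s2} --2--> {s0, s1, s2}  [seen]
Reachable DFA states: {s0}, {s0, s2}, {s0, s1, s2}.
Accepting DFA states (contain an NFA accepting state): {s0, s1, s2}.

1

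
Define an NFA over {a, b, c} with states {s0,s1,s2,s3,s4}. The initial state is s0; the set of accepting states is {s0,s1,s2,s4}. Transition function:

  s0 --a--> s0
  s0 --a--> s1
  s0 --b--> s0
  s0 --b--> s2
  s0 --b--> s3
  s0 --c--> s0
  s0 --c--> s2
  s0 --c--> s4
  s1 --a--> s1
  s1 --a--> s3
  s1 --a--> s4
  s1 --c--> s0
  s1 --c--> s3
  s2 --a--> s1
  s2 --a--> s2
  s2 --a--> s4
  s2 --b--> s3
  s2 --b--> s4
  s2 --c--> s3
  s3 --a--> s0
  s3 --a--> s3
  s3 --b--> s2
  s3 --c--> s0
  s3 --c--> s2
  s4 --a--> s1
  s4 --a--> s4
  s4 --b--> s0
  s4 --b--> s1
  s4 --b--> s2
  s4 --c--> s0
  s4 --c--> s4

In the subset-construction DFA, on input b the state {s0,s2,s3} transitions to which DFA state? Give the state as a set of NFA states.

δ(s0,b) = {s0,s2,s3}; δ(s2,b) = {s3,s4}; δ(s3,b) = {s2}.
Union: {s0,s2,s3,s4}.

{s0,s2,s3,s4}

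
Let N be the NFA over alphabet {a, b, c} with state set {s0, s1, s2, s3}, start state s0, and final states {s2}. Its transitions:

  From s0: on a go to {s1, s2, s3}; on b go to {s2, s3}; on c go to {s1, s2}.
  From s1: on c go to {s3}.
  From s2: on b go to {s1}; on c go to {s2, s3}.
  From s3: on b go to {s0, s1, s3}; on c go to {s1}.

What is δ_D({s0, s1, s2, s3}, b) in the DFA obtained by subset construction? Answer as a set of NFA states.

{s0, s1, s2, s3}

δ(s0,b) = {s2, s3}; δ(s1,b) = ∅; δ(s2,b) = {s1}; δ(s3,b) = {s0, s1, s3}.
Union: {s0, s1, s2, s3}.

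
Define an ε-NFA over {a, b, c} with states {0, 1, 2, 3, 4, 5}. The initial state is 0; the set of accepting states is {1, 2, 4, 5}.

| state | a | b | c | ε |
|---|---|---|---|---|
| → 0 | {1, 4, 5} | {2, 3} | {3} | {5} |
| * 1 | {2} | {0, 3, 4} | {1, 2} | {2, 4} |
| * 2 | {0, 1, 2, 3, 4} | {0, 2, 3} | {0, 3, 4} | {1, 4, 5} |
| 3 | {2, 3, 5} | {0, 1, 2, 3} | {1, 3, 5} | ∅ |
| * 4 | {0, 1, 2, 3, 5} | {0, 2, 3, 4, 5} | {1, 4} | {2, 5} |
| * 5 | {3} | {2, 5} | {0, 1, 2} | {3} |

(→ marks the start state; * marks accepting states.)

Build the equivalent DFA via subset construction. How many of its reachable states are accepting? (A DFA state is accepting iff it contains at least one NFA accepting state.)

3

Start state of the DFA: {0, 3, 5} (ε-closure of the NFA start).
{0, 3, 5} --a--> {1, 2, 3, 4, 5}  [new]
{0, 3, 5} --b--> {0, 1, 2, 3, 4, 5}  [new]
{0, 3, 5} --c--> {0, 1, 2, 3, 4, 5}  [seen]
{1, 2, 3, 4, 5} --a--> {0, 1, 2, 3, 4, 5}  [seen]
{1, 2, 3, 4, 5} --b--> {0, 1, 2, 3, 4, 5}  [seen]
{1, 2, 3, 4, 5} --c--> {0, 1, 2, 3, 4, 5}  [seen]
{0, 1, 2, 3, 4, 5} --a--> {0, 1, 2, 3, 4, 5}  [seen]
{0, 1, 2, 3, 4, 5} --b--> {0, 1, 2, 3, 4, 5}  [seen]
{0, 1, 2, 3, 4, 5} --c--> {0, 1, 2, 3, 4, 5}  [seen]
Reachable DFA states: {0, 3, 5}, {1, 2, 3, 4, 5}, {0, 1, 2, 3, 4, 5}.
Accepting DFA states (contain an NFA accepting state): {0, 3, 5}, {1, 2, 3, 4, 5}, {0, 1, 2, 3, 4, 5}.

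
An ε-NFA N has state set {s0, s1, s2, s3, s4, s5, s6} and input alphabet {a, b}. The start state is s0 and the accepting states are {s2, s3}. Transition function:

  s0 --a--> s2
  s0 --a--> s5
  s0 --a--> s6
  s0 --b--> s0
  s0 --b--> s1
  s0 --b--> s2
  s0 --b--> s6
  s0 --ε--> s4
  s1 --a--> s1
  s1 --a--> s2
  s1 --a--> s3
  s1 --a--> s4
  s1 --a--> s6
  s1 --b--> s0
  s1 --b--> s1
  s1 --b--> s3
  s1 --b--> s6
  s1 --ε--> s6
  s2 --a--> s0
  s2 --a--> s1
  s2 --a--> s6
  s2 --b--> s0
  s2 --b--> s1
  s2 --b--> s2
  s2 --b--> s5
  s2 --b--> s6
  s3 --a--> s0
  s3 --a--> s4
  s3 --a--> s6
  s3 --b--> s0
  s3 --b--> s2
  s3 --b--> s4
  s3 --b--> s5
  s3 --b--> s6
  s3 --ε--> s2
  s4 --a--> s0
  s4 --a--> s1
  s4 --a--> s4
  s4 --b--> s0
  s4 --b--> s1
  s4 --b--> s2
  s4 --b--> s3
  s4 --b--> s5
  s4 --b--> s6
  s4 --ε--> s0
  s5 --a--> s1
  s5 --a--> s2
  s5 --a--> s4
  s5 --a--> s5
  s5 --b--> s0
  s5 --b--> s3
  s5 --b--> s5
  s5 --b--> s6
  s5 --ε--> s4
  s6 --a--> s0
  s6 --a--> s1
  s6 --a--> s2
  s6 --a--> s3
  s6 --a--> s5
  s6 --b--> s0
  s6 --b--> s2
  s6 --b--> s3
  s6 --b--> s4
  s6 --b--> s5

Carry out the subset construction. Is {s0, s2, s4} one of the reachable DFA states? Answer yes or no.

Start state of the DFA: {s0, s4} (ε-closure of the NFA start).
{s0, s4} --a--> {s0, s1, s2, s4, s5, s6}  [new]
{s0, s4} --b--> {s0, s1, s2, s3, s4, s5, s6}  [new]
{s0, s1, s2, s4, s5, s6} --a--> {s0, s1, s2, s3, s4, s5, s6}  [seen]
{s0, s1, s2, s4, s5, s6} --b--> {s0, s1, s2, s3, s4, s5, s6}  [seen]
{s0, s1, s2, s3, s4, s5, s6} --a--> {s0, s1, s2, s3, s4, s5, s6}  [seen]
{s0, s1, s2, s3, s4, s5, s6} --b--> {s0, s1, s2, s3, s4, s5, s6}  [seen]
Reachable DFA states: {s0, s4}, {s0, s1, s2, s4, s5, s6}, {s0, s1, s2, s3, s4, s5, s6}.
{s0, s2, s4} is not among them.

no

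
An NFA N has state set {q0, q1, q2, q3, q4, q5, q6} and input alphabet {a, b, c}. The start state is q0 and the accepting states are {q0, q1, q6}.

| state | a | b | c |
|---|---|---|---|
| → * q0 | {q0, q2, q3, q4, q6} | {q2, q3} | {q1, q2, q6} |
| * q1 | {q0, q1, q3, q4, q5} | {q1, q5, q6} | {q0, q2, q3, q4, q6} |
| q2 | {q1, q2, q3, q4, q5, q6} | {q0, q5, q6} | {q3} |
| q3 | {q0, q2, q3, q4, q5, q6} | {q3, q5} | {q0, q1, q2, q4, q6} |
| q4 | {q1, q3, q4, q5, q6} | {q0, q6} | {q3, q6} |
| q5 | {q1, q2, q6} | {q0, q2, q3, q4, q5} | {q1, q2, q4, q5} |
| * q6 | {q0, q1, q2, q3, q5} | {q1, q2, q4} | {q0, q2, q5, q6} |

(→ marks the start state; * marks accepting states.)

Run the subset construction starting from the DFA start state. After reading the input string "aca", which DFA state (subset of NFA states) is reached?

{q0, q1, q2, q3, q4, q5, q6}

Start: {q0}.
δ(q0,a) = {q0, q2, q3, q4, q6}.
Union: {q0, q2, q3, q4, q6}.
After a: {q0, q2, q3, q4, q6}.
δ(q0,c) = {q1, q2, q6}; δ(q2,c) = {q3}; δ(q3,c) = {q0, q1, q2, q4, q6}; δ(q4,c) = {q3, q6}; δ(q6,c) = {q0, q2, q5, q6}.
Union: {q0, q1, q2, q3, q4, q5, q6}.
After c: {q0, q1, q2, q3, q4, q5, q6}.
δ(q0,a) = {q0, q2, q3, q4, q6}; δ(q1,a) = {q0, q1, q3, q4, q5}; δ(q2,a) = {q1, q2, q3, q4, q5, q6}; δ(q3,a) = {q0, q2, q3, q4, q5, q6}; δ(q4,a) = {q1, q3, q4, q5, q6}; δ(q5,a) = {q1, q2, q6}; δ(q6,a) = {q0, q1, q2, q3, q5}.
Union: {q0, q1, q2, q3, q4, q5, q6}.
After a: {q0, q1, q2, q3, q4, q5, q6}.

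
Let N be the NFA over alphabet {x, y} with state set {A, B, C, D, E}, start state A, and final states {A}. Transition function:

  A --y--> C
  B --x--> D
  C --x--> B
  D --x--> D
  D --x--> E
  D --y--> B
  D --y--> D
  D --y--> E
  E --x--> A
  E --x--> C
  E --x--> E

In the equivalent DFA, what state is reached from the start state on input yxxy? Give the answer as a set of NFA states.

Start: {A}.
δ(A,y) = {C}.
Union: {C}.
After y: {C}.
δ(C,x) = {B}.
Union: {B}.
After x: {B}.
δ(B,x) = {D}.
Union: {D}.
After x: {D}.
δ(D,y) = {B, D, E}.
Union: {B, D, E}.
After y: {B, D, E}.

{B, D, E}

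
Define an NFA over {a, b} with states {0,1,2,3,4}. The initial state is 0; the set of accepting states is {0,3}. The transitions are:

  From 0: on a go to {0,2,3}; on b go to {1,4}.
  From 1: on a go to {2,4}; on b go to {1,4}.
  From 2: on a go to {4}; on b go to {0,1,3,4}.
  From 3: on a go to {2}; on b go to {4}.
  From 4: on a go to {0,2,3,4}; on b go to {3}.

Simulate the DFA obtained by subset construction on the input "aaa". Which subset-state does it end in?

{0,2,3,4}

Start: {0}.
δ(0,a) = {0,2,3}.
Union: {0,2,3}.
After a: {0,2,3}.
δ(0,a) = {0,2,3}; δ(2,a) = {4}; δ(3,a) = {2}.
Union: {0,2,3,4}.
After a: {0,2,3,4}.
δ(0,a) = {0,2,3}; δ(2,a) = {4}; δ(3,a) = {2}; δ(4,a) = {0,2,3,4}.
Union: {0,2,3,4}.
After a: {0,2,3,4}.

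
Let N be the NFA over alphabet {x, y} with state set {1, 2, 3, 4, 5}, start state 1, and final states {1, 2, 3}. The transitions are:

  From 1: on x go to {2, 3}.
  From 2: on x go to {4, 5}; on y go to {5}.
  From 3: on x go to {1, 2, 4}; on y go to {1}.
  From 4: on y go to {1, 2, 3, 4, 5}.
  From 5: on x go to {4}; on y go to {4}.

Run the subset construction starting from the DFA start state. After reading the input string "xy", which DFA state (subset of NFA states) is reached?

Start: {1}.
δ(1,x) = {2, 3}.
Union: {2, 3}.
After x: {2, 3}.
δ(2,y) = {5}; δ(3,y) = {1}.
Union: {1, 5}.
After y: {1, 5}.

{1, 5}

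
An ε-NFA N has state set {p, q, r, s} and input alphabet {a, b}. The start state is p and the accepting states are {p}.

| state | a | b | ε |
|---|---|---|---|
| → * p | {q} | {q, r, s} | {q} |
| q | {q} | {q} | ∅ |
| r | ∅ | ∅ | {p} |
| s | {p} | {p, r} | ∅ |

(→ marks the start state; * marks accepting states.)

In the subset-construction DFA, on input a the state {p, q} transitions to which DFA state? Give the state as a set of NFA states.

δ(p,a) = {q}; δ(q,a) = {q}.
Union: {q}.

{q}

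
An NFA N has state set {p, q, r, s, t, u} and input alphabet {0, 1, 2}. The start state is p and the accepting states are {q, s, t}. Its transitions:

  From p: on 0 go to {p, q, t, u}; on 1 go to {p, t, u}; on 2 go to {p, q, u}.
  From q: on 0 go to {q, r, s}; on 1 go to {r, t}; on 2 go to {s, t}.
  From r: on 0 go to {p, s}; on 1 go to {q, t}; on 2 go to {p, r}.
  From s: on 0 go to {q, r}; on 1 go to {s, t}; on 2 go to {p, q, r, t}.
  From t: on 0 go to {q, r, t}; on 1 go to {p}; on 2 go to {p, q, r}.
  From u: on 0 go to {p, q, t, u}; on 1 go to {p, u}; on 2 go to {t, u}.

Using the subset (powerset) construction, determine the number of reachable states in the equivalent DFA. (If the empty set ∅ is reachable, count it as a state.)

9

Start state of the DFA: {p}.
{p} --0--> {p, q, t, u}  [new]
{p} --1--> {p, t, u}  [new]
{p} --2--> {p, q, u}  [new]
{p, q, t, u} --0--> {p, q, r, s, t, u}  [new]
{p, q, t, u} --1--> {p, r, t, u}  [new]
{p, q, t, u} --2--> {p, q, r, s, t, u}  [seen]
{p, t, u} --0--> {p, q, r, t, u}  [new]
{p, t, u} --1--> {p, t, u}  [seen]
{p, t, u} --2--> {p, q, r, t, u}  [seen]
{p, q, u} --0--> {p, q, r, s, t, u}  [seen]
{p, q, u} --1--> {p, r, t, u}  [seen]
{p, q, u} --2--> {p, q, s, t, u}  [new]
{p, q, r, s, t, u} --0--> {p, q, r, s, t, u}  [seen]
{p, q, r, s, t, u} --1--> {p, q, r, s, t, u}  [seen]
{p, q, r, s, t, u} --2--> {p, q, r, s, t, u}  [seen]
{p, r, t, u} --0--> {p, q, r, s, t, u}  [seen]
{p, r, t, u} --1--> {p, q, t, u}  [seen]
{p, r, t, u} --2--> {p, q, r, t, u}  [seen]
{p, q, r, t, u} --0--> {p, q, r, s, t, u}  [seen]
{p, q, r, t, u} --1--> {p, q, r, t, u}  [seen]
{p, q, r, t, u} --2--> {p, q, r, s, t, u}  [seen]
{p, q, s, t, u} --0--> {p, q, r, s, t, u}  [seen]
{p, q, s, t, u} --1--> {p, r, s, t, u}  [new]
{p, q, s, t, u} --2--> {p, q, r, s, t, u}  [seen]
{p, r, s, t, u} --0--> {p, q, r, s, t, u}  [seen]
{p, r, s, t, u} --1--> {p, q, s, t, u}  [seen]
{p, r, s, t, u} --2--> {p, q, r, t, u}  [seen]
Reachable DFA states: {p}, {p, q, t, u}, {p, t, u}, {p, q, u}, {p, q, r, s, t, u}, {p, r, t, u}, {p, q, r, t, u}, {p, q, s, t, u}, {p, r, s, t, u}.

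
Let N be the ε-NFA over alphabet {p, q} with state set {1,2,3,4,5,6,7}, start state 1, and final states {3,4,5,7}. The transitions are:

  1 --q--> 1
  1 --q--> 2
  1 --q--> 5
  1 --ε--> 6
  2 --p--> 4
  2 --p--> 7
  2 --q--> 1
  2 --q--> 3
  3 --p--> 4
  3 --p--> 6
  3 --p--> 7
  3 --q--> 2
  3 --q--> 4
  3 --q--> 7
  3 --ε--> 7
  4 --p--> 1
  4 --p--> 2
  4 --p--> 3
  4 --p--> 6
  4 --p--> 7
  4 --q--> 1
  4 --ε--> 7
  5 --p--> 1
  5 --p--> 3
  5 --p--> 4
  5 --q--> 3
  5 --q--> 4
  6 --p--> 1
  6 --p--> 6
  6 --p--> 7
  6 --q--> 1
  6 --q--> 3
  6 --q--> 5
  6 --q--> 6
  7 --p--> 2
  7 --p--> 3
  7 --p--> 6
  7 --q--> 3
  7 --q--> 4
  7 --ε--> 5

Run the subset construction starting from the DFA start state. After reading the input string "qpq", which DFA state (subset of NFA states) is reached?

Start: {1,6}.
δ(1,q) = {1,2,5}; δ(6,q) = {1,3,5,6}.
Union: {1,2,3,5,6}.
ε-closure gives {1,2,3,5,6,7}.
After q: {1,2,3,5,6,7}.
δ(1,p) = ∅; δ(2,p) = {4,7}; δ(3,p) = {4,6,7}; δ(5,p) = {1,3,4}; δ(6,p) = {1,6,7}; δ(7,p) = {2,3,6}.
Union: {1,2,3,4,6,7}.
ε-closure gives {1,2,3,4,5,6,7}.
After p: {1,2,3,4,5,6,7}.
δ(1,q) = {1,2,5}; δ(2,q) = {1,3}; δ(3,q) = {2,4,7}; δ(4,q) = {1}; δ(5,q) = {3,4}; δ(6,q) = {1,3,5,6}; δ(7,q) = {3,4}.
Union: {1,2,3,4,5,6,7}.
After q: {1,2,3,4,5,6,7}.

{1,2,3,4,5,6,7}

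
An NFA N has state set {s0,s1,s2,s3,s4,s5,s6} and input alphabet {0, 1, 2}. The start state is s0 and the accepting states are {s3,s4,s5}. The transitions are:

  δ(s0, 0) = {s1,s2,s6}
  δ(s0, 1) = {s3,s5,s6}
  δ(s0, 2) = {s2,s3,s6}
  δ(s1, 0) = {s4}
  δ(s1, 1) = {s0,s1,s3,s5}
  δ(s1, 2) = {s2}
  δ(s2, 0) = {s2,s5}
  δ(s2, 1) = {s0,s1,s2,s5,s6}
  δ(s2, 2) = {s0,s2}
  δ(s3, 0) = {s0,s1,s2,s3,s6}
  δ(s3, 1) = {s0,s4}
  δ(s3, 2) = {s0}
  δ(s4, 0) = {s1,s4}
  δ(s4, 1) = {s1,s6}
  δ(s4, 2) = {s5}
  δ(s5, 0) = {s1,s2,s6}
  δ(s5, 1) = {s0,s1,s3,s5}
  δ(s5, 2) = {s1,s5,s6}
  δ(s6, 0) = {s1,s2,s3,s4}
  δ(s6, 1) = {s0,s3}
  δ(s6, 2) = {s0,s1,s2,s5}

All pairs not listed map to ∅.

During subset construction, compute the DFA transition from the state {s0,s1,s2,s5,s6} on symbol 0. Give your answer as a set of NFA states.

δ(s0,0) = {s1,s2,s6}; δ(s1,0) = {s4}; δ(s2,0) = {s2,s5}; δ(s5,0) = {s1,s2,s6}; δ(s6,0) = {s1,s2,s3,s4}.
Union: {s1,s2,s3,s4,s5,s6}.

{s1,s2,s3,s4,s5,s6}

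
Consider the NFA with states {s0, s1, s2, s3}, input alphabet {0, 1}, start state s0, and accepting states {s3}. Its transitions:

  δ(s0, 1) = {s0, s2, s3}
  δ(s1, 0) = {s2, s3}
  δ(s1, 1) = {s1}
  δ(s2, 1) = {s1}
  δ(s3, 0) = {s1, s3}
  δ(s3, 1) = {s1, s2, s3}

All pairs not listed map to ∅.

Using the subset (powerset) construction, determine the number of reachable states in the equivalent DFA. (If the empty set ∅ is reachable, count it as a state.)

6

Start state of the DFA: {s0}.
{s0} --0--> ∅  [new]
{s0} --1--> {s0, s2, s3}  [new]
∅ --0--> ∅  [seen]
∅ --1--> ∅  [seen]
{s0, s2, s3} --0--> {s1, s3}  [new]
{s0, s2, s3} --1--> {s0, s1, s2, s3}  [new]
{s1, s3} --0--> {s1, s2, s3}  [new]
{s1, s3} --1--> {s1, s2, s3}  [seen]
{s0, s1, s2, s3} --0--> {s1, s2, s3}  [seen]
{s0, s1, s2, s3} --1--> {s0, s1, s2, s3}  [seen]
{s1, s2, s3} --0--> {s1, s2, s3}  [seen]
{s1, s2, s3} --1--> {s1, s2, s3}  [seen]
Reachable DFA states: {s0}, ∅, {s0, s2, s3}, {s1, s3}, {s0, s1, s2, s3}, {s1, s2, s3}.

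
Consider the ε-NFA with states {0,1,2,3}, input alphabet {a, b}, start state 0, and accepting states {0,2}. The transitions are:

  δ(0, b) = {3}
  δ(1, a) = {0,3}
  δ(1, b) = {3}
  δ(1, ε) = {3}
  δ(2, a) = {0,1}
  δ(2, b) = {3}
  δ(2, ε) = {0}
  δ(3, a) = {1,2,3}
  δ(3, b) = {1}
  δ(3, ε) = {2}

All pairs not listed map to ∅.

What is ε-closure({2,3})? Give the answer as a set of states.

Begin with {2,3}.
2 →ε {0}; add 0.
ε-closure = {0,2,3}.

{0,2,3}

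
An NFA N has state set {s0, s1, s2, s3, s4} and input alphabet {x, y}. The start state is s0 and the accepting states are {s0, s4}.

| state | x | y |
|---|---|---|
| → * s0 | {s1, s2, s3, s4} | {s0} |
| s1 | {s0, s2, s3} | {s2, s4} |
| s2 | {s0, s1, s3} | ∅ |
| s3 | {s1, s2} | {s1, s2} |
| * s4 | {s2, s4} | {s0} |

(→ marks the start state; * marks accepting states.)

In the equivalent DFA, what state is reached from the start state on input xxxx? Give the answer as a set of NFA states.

{s0, s1, s2, s3, s4}

Start: {s0}.
δ(s0,x) = {s1, s2, s3, s4}.
Union: {s1, s2, s3, s4}.
After x: {s1, s2, s3, s4}.
δ(s1,x) = {s0, s2, s3}; δ(s2,x) = {s0, s1, s3}; δ(s3,x) = {s1, s2}; δ(s4,x) = {s2, s4}.
Union: {s0, s1, s2, s3, s4}.
After x: {s0, s1, s2, s3, s4}.
δ(s0,x) = {s1, s2, s3, s4}; δ(s1,x) = {s0, s2, s3}; δ(s2,x) = {s0, s1, s3}; δ(s3,x) = {s1, s2}; δ(s4,x) = {s2, s4}.
Union: {s0, s1, s2, s3, s4}.
After x: {s0, s1, s2, s3, s4}.
δ(s0,x) = {s1, s2, s3, s4}; δ(s1,x) = {s0, s2, s3}; δ(s2,x) = {s0, s1, s3}; δ(s3,x) = {s1, s2}; δ(s4,x) = {s2, s4}.
Union: {s0, s1, s2, s3, s4}.
After x: {s0, s1, s2, s3, s4}.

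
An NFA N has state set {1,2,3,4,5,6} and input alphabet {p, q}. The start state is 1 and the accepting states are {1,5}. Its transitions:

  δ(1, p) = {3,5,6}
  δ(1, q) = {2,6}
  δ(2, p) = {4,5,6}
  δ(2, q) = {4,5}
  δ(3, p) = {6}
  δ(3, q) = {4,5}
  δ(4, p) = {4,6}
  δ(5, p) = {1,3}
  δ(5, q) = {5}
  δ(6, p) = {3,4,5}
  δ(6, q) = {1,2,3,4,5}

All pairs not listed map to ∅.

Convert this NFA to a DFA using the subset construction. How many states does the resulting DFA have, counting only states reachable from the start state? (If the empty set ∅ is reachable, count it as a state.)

8

Start state of the DFA: {1}.
{1} --p--> {3,5,6}  [new]
{1} --q--> {2,6}  [new]
{3,5,6} --p--> {1,3,4,5,6}  [new]
{3,5,6} --q--> {1,2,3,4,5}  [new]
{2,6} --p--> {3,4,5,6}  [new]
{2,6} --q--> {1,2,3,4,5}  [seen]
{1,3,4,5,6} --p--> {1,3,4,5,6}  [seen]
{1,3,4,5,6} --q--> {1,2,3,4,5,6}  [new]
{1,2,3,4,5} --p--> {1,3,4,5,6}  [seen]
{1,2,3,4,5} --q--> {2,4,5,6}  [new]
{3,4,5,6} --p--> {1,3,4,5,6}  [seen]
{3,4,5,6} --q--> {1,2,3,4,5}  [seen]
{1,2,3,4,5,6} --p--> {1,3,4,5,6}  [seen]
{1,2,3,4,5,6} --q--> {1,2,3,4,5,6}  [seen]
{2,4,5,6} --p--> {1,3,4,5,6}  [seen]
{2,4,5,6} --q--> {1,2,3,4,5}  [seen]
Reachable DFA states: {1}, {3,5,6}, {2,6}, {1,3,4,5,6}, {1,2,3,4,5}, {3,4,5,6}, {1,2,3,4,5,6}, {2,4,5,6}.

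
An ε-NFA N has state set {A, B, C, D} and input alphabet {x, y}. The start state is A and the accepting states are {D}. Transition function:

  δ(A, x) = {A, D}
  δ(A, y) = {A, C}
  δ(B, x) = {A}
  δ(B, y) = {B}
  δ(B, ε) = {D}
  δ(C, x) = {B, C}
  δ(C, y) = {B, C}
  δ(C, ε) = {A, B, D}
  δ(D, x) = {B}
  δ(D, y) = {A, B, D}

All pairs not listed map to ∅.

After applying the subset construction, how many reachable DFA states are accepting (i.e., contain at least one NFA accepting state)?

3

Start state of the DFA: {A} (ε-closure of the NFA start).
{A} --x--> {A, D}  [new]
{A} --y--> {A, B, C, D}  [new]
{A, D} --x--> {A, B, D}  [new]
{A, D} --y--> {A, B, C, D}  [seen]
{A, B, C, D} --x--> {A, B, C, D}  [seen]
{A, B, C, D} --y--> {A, B, C, D}  [seen]
{A, B, D} --x--> {A, B, D}  [seen]
{A, B, D} --y--> {A, B, C, D}  [seen]
Reachable DFA states: {A}, {A, D}, {A, B, C, D}, {A, B, D}.
Accepting DFA states (contain an NFA accepting state): {A, D}, {A, B, C, D}, {A, B, D}.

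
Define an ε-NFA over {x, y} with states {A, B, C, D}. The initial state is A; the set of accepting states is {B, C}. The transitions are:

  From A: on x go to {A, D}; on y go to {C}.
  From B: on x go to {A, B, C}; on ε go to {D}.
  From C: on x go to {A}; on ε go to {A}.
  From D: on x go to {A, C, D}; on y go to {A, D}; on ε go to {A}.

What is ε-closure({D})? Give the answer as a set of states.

Begin with {D}.
D →ε {A}; add A.
ε-closure = {A, D}.

{A, D}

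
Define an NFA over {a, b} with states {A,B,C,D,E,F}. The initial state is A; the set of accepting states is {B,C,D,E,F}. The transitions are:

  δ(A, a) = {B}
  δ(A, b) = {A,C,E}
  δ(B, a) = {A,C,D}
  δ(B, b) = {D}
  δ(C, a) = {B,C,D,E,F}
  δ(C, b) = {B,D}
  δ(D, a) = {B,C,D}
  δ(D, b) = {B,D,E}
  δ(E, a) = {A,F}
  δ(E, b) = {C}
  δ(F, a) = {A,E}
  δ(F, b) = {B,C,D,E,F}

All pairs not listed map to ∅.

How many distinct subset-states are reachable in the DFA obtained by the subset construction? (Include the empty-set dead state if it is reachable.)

12

Start state of the DFA: {A}.
{A} --a--> {B}  [new]
{A} --b--> {A,C,E}  [new]
{B} --a--> {A,C,D}  [new]
{B} --b--> {D}  [new]
{A,C,E} --a--> {A,B,C,D,E,F}  [new]
{A,C,E} --b--> {A,B,C,D,E}  [new]
{A,C,D} --a--> {B,C,D,E,F}  [new]
{A,C,D} --b--> {A,B,C,D,E}  [seen]
{D} --a--> {B,C,D}  [new]
{D} --b--> {B,D,E}  [new]
{A,B,C,D,E,F} --a--> {A,B,C,D,E,F}  [seen]
{A,B,C,D,E,F} --b--> {A,B,C,D,E,F}  [seen]
{A,B,C,D,E} --a--> {A,B,C,D,E,F}  [seen]
{A,B,C,D,E} --b--> {A,B,C,D,E}  [seen]
{B,C,D,E,F} --a--> {A,B,C,D,E,F}  [seen]
{B,C,D,E,F} --b--> {B,C,D,E,F}  [seen]
{B,C,D} --a--> {A,B,C,D,E,F}  [seen]
{B,C,D} --b--> {B,D,E}  [seen]
{B,D,E} --a--> {A,B,C,D,F}  [new]
{B,D,E} --b--> {B,C,D,E}  [new]
{A,B,C,D,F} --a--> {A,B,C,D,E,F}  [seen]
{A,B,C,D,F} --b--> {A,B,C,D,E,F}  [seen]
{B,C,D,E} --a--> {A,B,C,D,E,F}  [seen]
{B,C,D,E} --b--> {B,C,D,E}  [seen]
Reachable DFA states: {A}, {B}, {A,C,E}, {A,C,D}, {D}, {A,B,C,D,E,F}, {A,B,C,D,E}, {B,C,D,E,F}, {B,C,D}, {B,D,E}, {A,B,C,D,F}, {B,C,D,E}.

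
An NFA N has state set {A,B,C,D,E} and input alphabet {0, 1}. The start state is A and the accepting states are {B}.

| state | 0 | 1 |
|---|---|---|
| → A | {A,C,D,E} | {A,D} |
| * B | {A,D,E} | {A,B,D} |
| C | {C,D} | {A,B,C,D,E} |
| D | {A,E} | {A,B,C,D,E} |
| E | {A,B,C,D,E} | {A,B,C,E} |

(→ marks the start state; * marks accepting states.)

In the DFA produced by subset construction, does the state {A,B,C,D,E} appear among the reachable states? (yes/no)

Start state of the DFA: {A}.
{A} --0--> {A,C,D,E}  [new]
{A} --1--> {A,D}  [new]
{A,C,D,E} --0--> {A,B,C,D,E}  [new]
{A,C,D,E} --1--> {A,B,C,D,E}  [seen]
{A,D} --0--> {A,C,D,E}  [seen]
{A,D} --1--> {A,B,C,D,E}  [seen]
{A,B,C,D,E} --0--> {A,B,C,D,E}  [seen]
{A,B,C,D,E} --1--> {A,B,C,D,E}  [seen]
Reachable DFA states: {A}, {A,C,D,E}, {A,D}, {A,B,C,D,E}.
{A,B,C,D,E} is among them.

yes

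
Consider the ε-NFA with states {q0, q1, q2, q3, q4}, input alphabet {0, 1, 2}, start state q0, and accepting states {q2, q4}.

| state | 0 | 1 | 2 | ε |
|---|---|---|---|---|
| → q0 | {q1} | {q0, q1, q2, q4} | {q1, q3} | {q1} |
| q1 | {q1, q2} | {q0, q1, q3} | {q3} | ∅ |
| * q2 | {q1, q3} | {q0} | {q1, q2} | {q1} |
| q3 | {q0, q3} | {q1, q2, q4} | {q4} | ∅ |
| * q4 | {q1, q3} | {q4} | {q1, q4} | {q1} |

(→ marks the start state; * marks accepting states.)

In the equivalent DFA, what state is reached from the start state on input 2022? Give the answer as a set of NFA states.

{q1, q2, q3, q4}

Start: {q0, q1}.
δ(q0,2) = {q1, q3}; δ(q1,2) = {q3}.
Union: {q1, q3}.
After 2: {q1, q3}.
δ(q1,0) = {q1, q2}; δ(q3,0) = {q0, q3}.
Union: {q0, q1, q2, q3}.
After 0: {q0, q1, q2, q3}.
δ(q0,2) = {q1, q3}; δ(q1,2) = {q3}; δ(q2,2) = {q1, q2}; δ(q3,2) = {q4}.
Union: {q1, q2, q3, q4}.
After 2: {q1, q2, q3, q4}.
δ(q1,2) = {q3}; δ(q2,2) = {q1, q2}; δ(q3,2) = {q4}; δ(q4,2) = {q1, q4}.
Union: {q1, q2, q3, q4}.
After 2: {q1, q2, q3, q4}.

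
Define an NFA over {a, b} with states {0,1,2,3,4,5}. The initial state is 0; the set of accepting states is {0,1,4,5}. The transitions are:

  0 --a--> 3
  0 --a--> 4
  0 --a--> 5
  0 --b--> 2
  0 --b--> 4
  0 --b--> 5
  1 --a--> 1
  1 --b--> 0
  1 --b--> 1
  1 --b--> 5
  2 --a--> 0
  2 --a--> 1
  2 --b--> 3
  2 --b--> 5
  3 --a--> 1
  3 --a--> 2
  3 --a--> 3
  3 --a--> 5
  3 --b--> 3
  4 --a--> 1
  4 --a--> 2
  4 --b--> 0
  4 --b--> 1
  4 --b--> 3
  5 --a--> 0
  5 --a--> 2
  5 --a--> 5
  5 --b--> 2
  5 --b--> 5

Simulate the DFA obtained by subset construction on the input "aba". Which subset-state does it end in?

{0,1,2,3,4,5}

Start: {0}.
δ(0,a) = {3,4,5}.
Union: {3,4,5}.
After a: {3,4,5}.
δ(3,b) = {3}; δ(4,b) = {0,1,3}; δ(5,b) = {2,5}.
Union: {0,1,2,3,5}.
After b: {0,1,2,3,5}.
δ(0,a) = {3,4,5}; δ(1,a) = {1}; δ(2,a) = {0,1}; δ(3,a) = {1,2,3,5}; δ(5,a) = {0,2,5}.
Union: {0,1,2,3,4,5}.
After a: {0,1,2,3,4,5}.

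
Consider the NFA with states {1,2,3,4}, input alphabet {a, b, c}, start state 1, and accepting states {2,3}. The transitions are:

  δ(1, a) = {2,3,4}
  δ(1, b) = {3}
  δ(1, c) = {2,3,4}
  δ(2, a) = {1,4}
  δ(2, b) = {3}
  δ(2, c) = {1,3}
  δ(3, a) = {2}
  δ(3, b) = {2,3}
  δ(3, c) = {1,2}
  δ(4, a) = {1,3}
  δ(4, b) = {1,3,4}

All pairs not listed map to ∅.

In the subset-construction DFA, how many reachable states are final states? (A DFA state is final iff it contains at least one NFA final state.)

Start state of the DFA: {1}.
{1} --a--> {2,3,4}  [new]
{1} --b--> {3}  [new]
{1} --c--> {2,3,4}  [seen]
{2,3,4} --a--> {1,2,3,4}  [new]
{2,3,4} --b--> {1,2,3,4}  [seen]
{2,3,4} --c--> {1,2,3}  [new]
{3} --a--> {2}  [new]
{3} --b--> {2,3}  [new]
{3} --c--> {1,2}  [new]
{1,2,3,4} --a--> {1,2,3,4}  [seen]
{1,2,3,4} --b--> {1,2,3,4}  [seen]
{1,2,3,4} --c--> {1,2,3,4}  [seen]
{1,2,3} --a--> {1,2,3,4}  [seen]
{1,2,3} --b--> {2,3}  [seen]
{1,2,3} --c--> {1,2,3,4}  [seen]
{2} --a--> {1,4}  [new]
{2} --b--> {3}  [seen]
{2} --c--> {1,3}  [new]
{2,3} --a--> {1,2,4}  [new]
{2,3} --b--> {2,3}  [seen]
{2,3} --c--> {1,2,3}  [seen]
{1,2} --a--> {1,2,3,4}  [seen]
{1,2} --b--> {3}  [seen]
{1,2} --c--> {1,2,3,4}  [seen]
{1,4} --a--> {1,2,3,4}  [seen]
{1,4} --b--> {1,3,4}  [new]
{1,4} --c--> {2,3,4}  [seen]
{1,3} --a--> {2,3,4}  [seen]
{1,3} --b--> {2,3}  [seen]
{1,3} --c--> {1,2,3,4}  [seen]
{1,2,4} --a--> {1,2,3,4}  [seen]
{1,2,4} --b--> {1,3,4}  [seen]
{1,2,4} --c--> {1,2,3,4}  [seen]
{1,3,4} --a--> {1,2,3,4}  [seen]
{1,3,4} --b--> {1,2,3,4}  [seen]
{1,3,4} --c--> {1,2,3,4}  [seen]
Reachable DFA states: {1}, {2,3,4}, {3}, {1,2,3,4}, {1,2,3}, {2}, {2,3}, {1,2}, {1,4}, {1,3}, {1,2,4}, {1,3,4}.
Accepting DFA states (contain an NFA accepting state): {2,3,4}, {3}, {1,2,3,4}, {1,2,3}, {2}, {2,3}, {1,2}, {1,3}, {1,2,4}, {1,3,4}.

10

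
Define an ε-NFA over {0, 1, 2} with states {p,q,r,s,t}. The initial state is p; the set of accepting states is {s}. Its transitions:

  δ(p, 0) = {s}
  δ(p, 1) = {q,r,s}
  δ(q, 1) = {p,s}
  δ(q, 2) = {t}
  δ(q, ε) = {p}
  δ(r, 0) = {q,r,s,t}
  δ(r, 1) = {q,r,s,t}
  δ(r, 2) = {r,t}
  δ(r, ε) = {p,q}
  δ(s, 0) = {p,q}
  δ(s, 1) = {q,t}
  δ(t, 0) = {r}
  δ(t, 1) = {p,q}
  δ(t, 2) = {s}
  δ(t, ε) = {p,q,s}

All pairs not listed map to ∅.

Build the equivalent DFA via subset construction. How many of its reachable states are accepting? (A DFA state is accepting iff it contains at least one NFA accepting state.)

4

Start state of the DFA: {p} (ε-closure of the NFA start).
{p} --0--> {s}  [new]
{p} --1--> {p,q,r,s}  [new]
{p} --2--> ∅  [new]
{s} --0--> {p,q}  [new]
{s} --1--> {p,q,s,t}  [new]
{s} --2--> ∅  [seen]
{p,q,r,s} --0--> {p,q,r,s,t}  [new]
{p,q,r,s} --1--> {p,q,r,s,t}  [seen]
{p,q,r,s} --2--> {p,q,r,s,t}  [seen]
∅ --0--> ∅  [seen]
∅ --1--> ∅  [seen]
∅ --2--> ∅  [seen]
{p,q} --0--> {s}  [seen]
{p,q} --1--> {p,q,r,s}  [seen]
{p,q} --2--> {p,q,s,t}  [seen]
{p,q,s,t} --0--> {p,q,r,s}  [seen]
{p,q,s,t} --1--> {p,q,r,s,t}  [seen]
{p,q,s,t} --2--> {p,q,s,t}  [seen]
{p,q,r,s,t} --0--> {p,q,r,s,t}  [seen]
{p,q,r,s,t} --1--> {p,q,r,s,t}  [seen]
{p,q,r,s,t} --2--> {p,q,r,s,t}  [seen]
Reachable DFA states: {p}, {s}, {p,q,r,s}, ∅, {p,q}, {p,q,s,t}, {p,q,r,s,t}.
Accepting DFA states (contain an NFA accepting state): {s}, {p,q,r,s}, {p,q,s,t}, {p,q,r,s,t}.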